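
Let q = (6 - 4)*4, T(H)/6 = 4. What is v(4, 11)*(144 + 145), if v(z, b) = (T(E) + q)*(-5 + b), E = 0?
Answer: 55488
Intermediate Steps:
T(H) = 24 (T(H) = 6*4 = 24)
q = 8 (q = 2*4 = 8)
v(z, b) = -160 + 32*b (v(z, b) = (24 + 8)*(-5 + b) = 32*(-5 + b) = -160 + 32*b)
v(4, 11)*(144 + 145) = (-160 + 32*11)*(144 + 145) = (-160 + 352)*289 = 192*289 = 55488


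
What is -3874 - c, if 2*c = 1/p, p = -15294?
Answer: -118497911/30588 ≈ -3874.0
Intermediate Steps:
c = -1/30588 (c = (½)/(-15294) = (½)*(-1/15294) = -1/30588 ≈ -3.2693e-5)
-3874 - c = -3874 - 1*(-1/30588) = -3874 + 1/30588 = -118497911/30588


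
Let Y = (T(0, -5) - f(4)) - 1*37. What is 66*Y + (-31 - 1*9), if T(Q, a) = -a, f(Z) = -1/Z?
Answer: -4271/2 ≈ -2135.5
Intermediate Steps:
Y = -127/4 (Y = (-1*(-5) - (-1)/4) - 1*37 = (5 - (-1)/4) - 37 = (5 - 1*(-¼)) - 37 = (5 + ¼) - 37 = 21/4 - 37 = -127/4 ≈ -31.750)
66*Y + (-31 - 1*9) = 66*(-127/4) + (-31 - 1*9) = -4191/2 + (-31 - 9) = -4191/2 - 40 = -4271/2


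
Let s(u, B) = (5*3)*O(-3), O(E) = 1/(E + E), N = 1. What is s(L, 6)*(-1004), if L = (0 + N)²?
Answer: 2510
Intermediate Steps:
O(E) = 1/(2*E)
L = 1 (L = (0 + 1)² = 1² = 1)
s(u, B) = -5/2 (s(u, B) = (5*3)*((½)/(-3)) = 15*((½)*(-⅓)) = 15*(-⅙) = -5/2)
s(L, 6)*(-1004) = -5/2*(-1004) = 2510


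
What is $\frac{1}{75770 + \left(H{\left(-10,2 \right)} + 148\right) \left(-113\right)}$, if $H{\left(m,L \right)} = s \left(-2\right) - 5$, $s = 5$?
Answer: $\frac{1}{60741} \approx 1.6463 \cdot 10^{-5}$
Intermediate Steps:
$H{\left(m,L \right)} = -15$ ($H{\left(m,L \right)} = 5 \left(-2\right) - 5 = -10 - 5 = -15$)
$\frac{1}{75770 + \left(H{\left(-10,2 \right)} + 148\right) \left(-113\right)} = \frac{1}{75770 + \left(-15 + 148\right) \left(-113\right)} = \frac{1}{75770 + 133 \left(-113\right)} = \frac{1}{75770 - 15029} = \frac{1}{60741}$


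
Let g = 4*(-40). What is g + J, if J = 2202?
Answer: 2042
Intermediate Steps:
g = -160
g + J = -160 + 2202 = 2042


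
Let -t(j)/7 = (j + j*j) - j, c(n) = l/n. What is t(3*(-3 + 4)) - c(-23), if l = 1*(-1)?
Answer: -1450/23 ≈ -63.043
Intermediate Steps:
l = -1
c(n) = -1/n
t(j) = -7*j² (t(j) = -7*((j + j*j) - j) = -7*((j + j²) - j) = -7*j²)
t(3*(-3 + 4)) - c(-23) = -7*9*(-3 + 4)² - (-1)/(-23) = -7*(3*1)² - (-1)*(-1)/23 = -7*3² - 1*1/23 = -7*9 - 1/23 = -63 - 1/23 = -1450/23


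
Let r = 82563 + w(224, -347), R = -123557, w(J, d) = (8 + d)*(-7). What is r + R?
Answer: -38621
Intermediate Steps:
w(J, d) = -56 - 7*d
r = 84936 (r = 82563 + (-56 - 7*(-347)) = 82563 + (-56 + 2429) = 82563 + 2373 = 84936)
r + R = 84936 - 123557 = -38621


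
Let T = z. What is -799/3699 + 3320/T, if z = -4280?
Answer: -392510/395793 ≈ -0.99170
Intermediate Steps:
T = -4280
-799/3699 + 3320/T = -799/3699 + 3320/(-4280) = -799*1/3699 + 3320*(-1/4280) = -799/3699 - 83/107 = -392510/395793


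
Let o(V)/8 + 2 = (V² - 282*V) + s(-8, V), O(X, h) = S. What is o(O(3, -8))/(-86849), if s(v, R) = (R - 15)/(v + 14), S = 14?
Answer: 90100/260547 ≈ 0.34581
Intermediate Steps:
O(X, h) = 14
s(v, R) = (-15 + R)/(14 + v)
o(V) = -36 + 8*V² - 6764*V/3 (o(V) = -16 + 8*((V² - 282*V) + (-15 + V)/(14 - 8)) = -16 + 8*((V² - 282*V) + (-15 + V)/6) = -16 + 8*((V² - 282*V) + (-5/2 + V/6)) = -16 + 8*(-5/2 + V² - 1691*V/6) = -16 + (-20 + 8*V² - 6764*V/3) = -36 + 8*V² - 6764*V/3)
o(O(3, -8))/(-86849) = (-36 + 8*14² - 6764/3*14)/(-86849) = (-36 + 8*196 - 94696/3)*(-1/86849) = (-36 + 1568 - 94696/3)*(-1/86849) = -90100/3*(-1/86849) = 90100/260547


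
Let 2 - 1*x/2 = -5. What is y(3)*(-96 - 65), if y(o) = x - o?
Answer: -1771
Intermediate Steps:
x = 14 (x = 4 - 2*(-5) = 4 + 10 = 14)
y(o) = 14 - o
y(3)*(-96 - 65) = (14 - 1*3)*(-96 - 65) = (14 - 3)*(-161) = 11*(-161) = -1771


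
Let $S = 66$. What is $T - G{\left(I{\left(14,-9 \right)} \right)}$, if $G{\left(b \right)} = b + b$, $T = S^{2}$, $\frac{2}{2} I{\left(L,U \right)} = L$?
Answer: $4328$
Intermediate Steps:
$I{\left(L,U \right)} = L$
$T = 4356$ ($T = 66^{2} = 4356$)
$G{\left(b \right)} = 2 b$
$T - G{\left(I{\left(14,-9 \right)} \right)} = 4356 - 2 \cdot 14 = 4356 - 28 = 4328$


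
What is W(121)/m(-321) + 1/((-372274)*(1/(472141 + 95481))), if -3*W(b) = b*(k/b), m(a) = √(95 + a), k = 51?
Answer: -283811/186137 + 17*I*√226/226 ≈ -1.5247 + 1.1308*I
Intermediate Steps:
W(b) = -17 (W(b) = -b*51/b/3 = -⅓*51 = -17)
W(121)/m(-321) + 1/((-372274)*(1/(472141 + 95481))) = -17/√(95 - 321) + 1/((-372274)*(1/(472141 + 95481))) = -17*(-I*√226/226) - 1/(372274*(1/567622)) = -17*(-I*√226/226) - 1/(372274*1/567622) = -(-17)*I*√226/226 - 1/372274*567622 = 17*I*√226/226 - 283811/186137 = -283811/186137 + 17*I*√226/226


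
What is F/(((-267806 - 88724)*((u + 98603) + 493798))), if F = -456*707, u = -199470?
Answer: 76/33024915 ≈ 2.3013e-6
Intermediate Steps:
F = -322392
F/(((-267806 - 88724)*((u + 98603) + 493798))) = -322392*1/((-267806 - 88724)*((-199470 + 98603) + 493798)) = -322392*(-1/(356530*(-100867 + 493798))) = -322392/((-356530*392931)) = -322392/(-140091689430) = -322392*(-1/140091689430) = 76/33024915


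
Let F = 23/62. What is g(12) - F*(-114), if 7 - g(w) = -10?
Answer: 1838/31 ≈ 59.290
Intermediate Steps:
F = 23/62 (F = 23*(1/62) = 23/62 ≈ 0.37097)
g(w) = 17 (g(w) = 7 - 1*(-10) = 7 + 10 = 17)
g(12) - F*(-114) = 17 - 1*23/62*(-114) = 17 - 23/62*(-114) = 17 + 1311/31 = 1838/31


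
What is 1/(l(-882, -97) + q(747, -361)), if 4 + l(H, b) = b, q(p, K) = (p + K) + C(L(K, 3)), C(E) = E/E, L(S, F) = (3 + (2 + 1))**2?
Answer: 1/286 ≈ 0.0034965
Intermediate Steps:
L(S, F) = 36 (L(S, F) = (3 + 3)**2 = 6**2 = 36)
C(E) = 1
q(p, K) = 1 + K + p (q(p, K) = (p + K) + 1 = (K + p) + 1 = 1 + K + p)
l(H, b) = -4 + b
1/(l(-882, -97) + q(747, -361)) = 1/((-4 - 97) + (1 - 361 + 747)) = 1/(-101 + 387) = 1/286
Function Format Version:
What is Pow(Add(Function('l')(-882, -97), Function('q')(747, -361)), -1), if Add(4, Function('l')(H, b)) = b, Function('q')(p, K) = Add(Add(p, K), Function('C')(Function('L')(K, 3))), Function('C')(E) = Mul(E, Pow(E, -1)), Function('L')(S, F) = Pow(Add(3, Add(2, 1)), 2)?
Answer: Rational(1, 286) ≈ 0.0034965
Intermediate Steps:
Function('L')(S, F) = 36 (Function('L')(S, F) = Pow(Add(3, 3), 2) = Pow(6, 2) = 36)
Function('C')(E) = 1
Function('q')(p, K) = Add(1, K, p) (Function('q')(p, K) = Add(Add(p, K), 1) = Add(Add(K, p), 1) = Add(1, K, p))
Function('l')(H, b) = Add(-4, b)
Pow(Add(Function('l')(-882, -97), Function('q')(747, -361)), -1) = Pow(Add(Add(-4, -97), Add(1, -361, 747)), -1) = Pow(Add(-101, 387), -1) = Pow(286, -1) = Rational(1, 286)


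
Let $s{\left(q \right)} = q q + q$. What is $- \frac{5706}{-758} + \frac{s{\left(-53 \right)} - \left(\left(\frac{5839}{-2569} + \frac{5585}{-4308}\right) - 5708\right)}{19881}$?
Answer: $\frac{663257111689931}{83390626027548} \approx 7.9536$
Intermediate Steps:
$s{\left(q \right)} = q + q^{2}$ ($s{\left(q \right)} = q^{2} + q = q + q^{2}$)
$- \frac{5706}{-758} + \frac{s{\left(-53 \right)} - \left(\left(\frac{5839}{-2569} + \frac{5585}{-4308}\right) - 5708\right)}{19881} = - \frac{5706}{-758} + \frac{- 53 \left(1 - 53\right) - \left(\left(\frac{5839}{-2569} + \frac{5585}{-4308}\right) - 5708\right)}{19881} = \left(-5706\right) \left(- \frac{1}{758}\right) + \left(\left(-53\right) \left(-52\right) - \left(\left(5839 \left(- \frac{1}{2569}\right) + 5585 \left(- \frac{1}{4308}\right)\right) - 5708\right)\right) \frac{1}{19881} = \frac{2853}{379} + \left(2756 - \left(\left(- \frac{5839}{2569} - \frac{5585}{4308}\right) - 5708\right)\right) \frac{1}{19881} = \frac{2853}{379} + \left(2756 - \left(- \frac{39502277}{11067252} - 5708\right)\right) \frac{1}{19881} = \frac{2853}{379} + \left(2756 - - \frac{63211376693}{11067252}\right) \frac{1}{19881} = \frac{2853}{379} + \left(2756 + \frac{63211376693}{11067252}\right) \frac{1}{19881} = \frac{2853}{379} + \frac{93712723205}{11067252} \cdot \frac{1}{19881} = \frac{2853}{379} + \frac{93712723205}{220028037012} = \frac{663257111689931}{83390626027548}$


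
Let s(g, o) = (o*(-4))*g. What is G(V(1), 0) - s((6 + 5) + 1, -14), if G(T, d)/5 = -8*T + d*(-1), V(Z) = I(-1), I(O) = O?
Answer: -632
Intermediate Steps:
s(g, o) = -4*g*o (s(g, o) = (-4*o)*g = -4*g*o)
V(Z) = -1
G(T, d) = -40*T - 5*d (G(T, d) = 5*(-8*T + d*(-1)) = 5*(-8*T - d) = 5*(-d - 8*T) = -40*T - 5*d)
G(V(1), 0) - s((6 + 5) + 1, -14) = (-40*(-1) - 5*0) - (-4)*((6 + 5) + 1)*(-14) = (40 + 0) - (-4)*(11 + 1)*(-14) = 40 - (-4)*12*(-14) = 40 - 1*672 = 40 - 672 = -632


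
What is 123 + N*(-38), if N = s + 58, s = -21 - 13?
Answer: -789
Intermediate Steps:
s = -34
N = 24 (N = -34 + 58 = 24)
123 + N*(-38) = 123 + 24*(-38) = 123 - 912 = -789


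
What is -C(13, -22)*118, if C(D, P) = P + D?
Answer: 1062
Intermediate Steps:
C(D, P) = D + P
-C(13, -22)*118 = -(13 - 22)*118 = -1*(-9)*118 = 9*118 = 1062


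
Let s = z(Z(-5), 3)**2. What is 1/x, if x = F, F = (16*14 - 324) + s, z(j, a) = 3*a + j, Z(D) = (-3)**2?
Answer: 1/224 ≈ 0.0044643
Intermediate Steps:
Z(D) = 9
z(j, a) = j + 3*a
s = 324 (s = (9 + 3*3)**2 = (9 + 9)**2 = 18**2 = 324)
F = 224 (F = (16*14 - 324) + 324 = (224 - 324) + 324 = -100 + 324 = 224)
x = 224
1/x = 1/224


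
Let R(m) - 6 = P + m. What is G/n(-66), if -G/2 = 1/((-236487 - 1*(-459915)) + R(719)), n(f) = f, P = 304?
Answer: 1/7407081 ≈ 1.3501e-7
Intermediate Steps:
R(m) = 310 + m (R(m) = 6 + (304 + m) = 310 + m)
G = -2/224457 (G = -2/((-236487 - 1*(-459915)) + (310 + 719)) = -2/((-236487 + 459915) + 1029) = -2/(223428 + 1029) = -2/224457 ≈ -8.9104e-6)
G/n(-66) = -2/224457/(-66) = -2/224457*(-1/66) = 1/7407081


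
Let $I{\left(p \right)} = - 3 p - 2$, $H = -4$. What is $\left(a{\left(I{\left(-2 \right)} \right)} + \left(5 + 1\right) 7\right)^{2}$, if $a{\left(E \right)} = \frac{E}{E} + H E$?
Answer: $729$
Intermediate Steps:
$I{\left(p \right)} = -2 - 3 p$
$a{\left(E \right)} = 1 - 4 E$ ($a{\left(E \right)} = \frac{E}{E} - 4 E = 1 - 4 E$)
$\left(a{\left(I{\left(-2 \right)} \right)} + \left(5 + 1\right) 7\right)^{2} = \left(\left(1 - 4 \left(-2 - -6\right)\right) + \left(5 + 1\right) 7\right)^{2} = \left(\left(1 - 4 \left(-2 + 6\right)\right) + 6 \cdot 7\right)^{2} = \left(\left(1 - 16\right) + 42\right)^{2} = \left(-15 + 42\right)^{2} = 27^{2} = 729$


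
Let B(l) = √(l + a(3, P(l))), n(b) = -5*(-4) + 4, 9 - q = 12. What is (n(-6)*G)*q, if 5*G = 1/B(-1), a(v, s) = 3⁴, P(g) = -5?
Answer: -18*√5/25 ≈ -1.6100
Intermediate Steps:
q = -3 (q = 9 - 1*12 = 9 - 12 = -3)
n(b) = 24 (n(b) = 20 + 4 = 24)
a(v, s) = 81
B(l) = √(81 + l) (B(l) = √(l + 81) = √(81 + l))
G = √5/100 (G = 1/(5*(√(81 - 1))) = 1/(5*(√80)) = 1/(5*((4*√5))) = (√5/20)/5 = √5/100 ≈ 0.022361)
(n(-6)*G)*q = (24*(√5/100))*(-3) = (6*√5/25)*(-3) = -18*√5/25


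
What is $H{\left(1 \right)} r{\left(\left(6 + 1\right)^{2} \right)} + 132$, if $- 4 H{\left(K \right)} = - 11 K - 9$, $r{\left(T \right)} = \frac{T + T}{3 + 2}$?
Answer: $230$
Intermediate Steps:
$r{\left(T \right)} = \frac{2 T}{5}$
$H{\left(K \right)} = \frac{9}{4} + \frac{11 K}{4}$ ($H{\left(K \right)} = - \frac{- 11 K - 9}{4} = - \frac{-9 - 11 K}{4} = \frac{9}{4} + \frac{11 K}{4}$)
$H{\left(1 \right)} r{\left(\left(6 + 1\right)^{2} \right)} + 132 = \left(\frac{9}{4} + \frac{11}{4} \cdot 1\right) \frac{2 \left(6 + 1\right)^{2}}{5} + 132 = \left(\frac{9}{4} + \frac{11}{4}\right) \frac{2 \cdot 7^{2}}{5} + 132 = 5 \cdot \frac{2}{5} \cdot 49 + 132 = 5 \cdot \frac{98}{5} + 132 = 98 + 132 = 230$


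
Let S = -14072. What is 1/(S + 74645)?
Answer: 1/60573 ≈ 1.6509e-5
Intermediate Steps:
1/(S + 74645) = 1/(-14072 + 74645) = 1/60573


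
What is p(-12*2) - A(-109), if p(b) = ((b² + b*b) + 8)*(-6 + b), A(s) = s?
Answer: -34691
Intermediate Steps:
p(b) = (-6 + b)*(8 + 2*b²) (p(b) = ((b² + b²) + 8)*(-6 + b) = (2*b² + 8)*(-6 + b) = (8 + 2*b²)*(-6 + b) = (-6 + b)*(8 + 2*b²))
p(-12*2) - A(-109) = (-48 - 12*(-12*2)² + 2*(-12*2)³ + 8*(-12*2)) - 1*(-109) = (-48 - 12*(-24)² + 2*(-24)³ + 8*(-24)) + 109 = (-48 - 12*576 + 2*(-13824) - 192) + 109 = (-48 - 6912 - 27648 - 192) + 109 = -34800 + 109 = -34691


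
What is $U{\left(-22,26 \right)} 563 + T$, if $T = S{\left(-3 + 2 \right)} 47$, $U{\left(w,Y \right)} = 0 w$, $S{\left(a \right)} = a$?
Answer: $-47$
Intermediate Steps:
$U{\left(w,Y \right)} = 0$
$T = -47$ ($T = \left(-3 + 2\right) 47 = \left(-1\right) 47 = -47$)
$U{\left(-22,26 \right)} 563 + T = 0 \cdot 563 - 47 = 0 - 47 = -47$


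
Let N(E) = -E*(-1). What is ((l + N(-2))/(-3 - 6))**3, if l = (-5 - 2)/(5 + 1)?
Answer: 6859/157464 ≈ 0.043559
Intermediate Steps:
l = -7/6 ≈ -1.1667
N(E) = E
((l + N(-2))/(-3 - 6))**3 = ((-7/6 - 2)/(-3 - 6))**3 = (-19/6/(-9))**3 = (-19/6*(-1/9))**3 = (19/54)**3 = 6859/157464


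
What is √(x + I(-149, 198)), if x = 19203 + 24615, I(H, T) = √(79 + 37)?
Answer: √(43818 + 2*√29) ≈ 209.35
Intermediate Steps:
I(H, T) = 2*√29 (I(H, T) = √116 = 2*√29)
x = 43818
√(x + I(-149, 198)) = √(43818 + 2*√29)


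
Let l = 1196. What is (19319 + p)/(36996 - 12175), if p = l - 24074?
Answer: -3559/24821 ≈ -0.14339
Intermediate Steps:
p = -22878 (p = 1196 - 24074 = -22878)
(19319 + p)/(36996 - 12175) = (19319 - 22878)/(36996 - 12175) = -3559/24821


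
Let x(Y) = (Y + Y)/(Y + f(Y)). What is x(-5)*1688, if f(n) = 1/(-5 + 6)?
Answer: 4220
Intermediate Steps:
f(n) = 1 (f(n) = 1/1 = 1)
x(Y) = 2*Y/(1 + Y) (x(Y) = (Y + Y)/(Y + 1) = (2*Y)/(1 + Y) = 2*Y/(1 + Y))
x(-5)*1688 = (2*(-5)/(1 - 5))*1688 = (2*(-5)/(-4))*1688 = (2*(-5)*(-¼))*1688 = (5/2)*1688 = 4220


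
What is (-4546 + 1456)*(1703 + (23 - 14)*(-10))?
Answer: -4984170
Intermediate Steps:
(-4546 + 1456)*(1703 + (23 - 14)*(-10)) = -3090*(1703 + 9*(-10)) = -3090*(1703 - 90) = -3090*1613 = -4984170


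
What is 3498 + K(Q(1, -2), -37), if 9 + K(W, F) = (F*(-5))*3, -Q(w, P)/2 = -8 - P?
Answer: 4044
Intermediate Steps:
Q(w, P) = 16 + 2*P (Q(w, P) = -2*(-8 - P) = 16 + 2*P)
K(W, F) = -9 - 15*F (K(W, F) = -9 + (F*(-5))*3 = -9 - 5*F*3 = -9 - 15*F)
3498 + K(Q(1, -2), -37) = 3498 + (-9 - 15*(-37)) = 3498 + (-9 + 555) = 3498 + 546 = 4044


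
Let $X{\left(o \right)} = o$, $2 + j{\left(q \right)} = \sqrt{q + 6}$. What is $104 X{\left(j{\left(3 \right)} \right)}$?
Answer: $104$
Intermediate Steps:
$j{\left(q \right)} = -2 + \sqrt{6 + q}$ ($j{\left(q \right)} = -2 + \sqrt{q + 6} = -2 + \sqrt{6 + q}$)
$104 X{\left(j{\left(3 \right)} \right)} = 104 \left(-2 + \sqrt{6 + 3}\right) = 104 \left(-2 + \sqrt{9}\right) = 104 \left(-2 + 3\right) = 104 \cdot 1 = 104$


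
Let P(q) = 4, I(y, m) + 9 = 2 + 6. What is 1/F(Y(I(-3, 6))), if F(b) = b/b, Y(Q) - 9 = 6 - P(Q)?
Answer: 1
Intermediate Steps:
I(y, m) = -1 (I(y, m) = -9 + (2 + 6) = -9 + 8 = -1)
Y(Q) = 11 (Y(Q) = 9 + (6 - 1*4) = 9 + (6 - 4) = 9 + 2 = 11)
F(b) = 1
1/F(Y(I(-3, 6))) = 1/1 = 1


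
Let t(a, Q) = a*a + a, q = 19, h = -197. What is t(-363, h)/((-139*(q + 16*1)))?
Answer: -131406/4865 ≈ -27.010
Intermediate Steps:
t(a, Q) = a + a² (t(a, Q) = a² + a = a + a²)
t(-363, h)/((-139*(q + 16*1))) = (-363*(1 - 363))/((-139*(19 + 16*1))) = (-363*(-362))/((-139*(19 + 16))) = 131406/((-139*35)) = 131406/(-4865) = 131406*(-1/4865) = -131406/4865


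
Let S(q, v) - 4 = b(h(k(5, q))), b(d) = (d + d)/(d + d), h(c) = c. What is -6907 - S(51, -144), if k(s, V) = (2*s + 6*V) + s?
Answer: -6912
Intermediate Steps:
k(s, V) = 3*s + 6*V
b(d) = 1 (b(d) = (2*d)/((2*d)) = (2*d)*(1/(2*d)) = 1)
S(q, v) = 5 (S(q, v) = 4 + 1 = 5)
-6907 - S(51, -144) = -6907 - 1*5 = -6907 - 5 = -6912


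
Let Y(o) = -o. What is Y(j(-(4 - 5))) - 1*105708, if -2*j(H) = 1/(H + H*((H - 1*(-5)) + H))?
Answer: -1691327/16 ≈ -1.0571e+5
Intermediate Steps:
j(H) = -1/(2*(H + H*(5 + 2*H))) (j(H) = -1/(2*(H + H*((H - 1*(-5)) + H))) = -1/(2*(H + H*((H + 5) + H))) = -1/(2*(H + H*((5 + H) + H))) = -1/(2*(H + H*(5 + 2*H))))
Y(j(-(4 - 5))) - 1*105708 = -(-1)/(4*((-(4 - 5)))*(3 - (4 - 5))) - 1*105708 = -(-1)/(4*((-1*(-1)))*(3 - 1*(-1))) - 105708 = -(-1)/(4*1*(3 + 1)) - 105708 = -(-1)/(4*4) - 105708 = -1*(-1/16) - 105708 = 1/16 - 105708 = -1691327/16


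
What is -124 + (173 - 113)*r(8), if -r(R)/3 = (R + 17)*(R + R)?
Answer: -72124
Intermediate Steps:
r(R) = -6*R*(17 + R) (r(R) = -3*(R + 17)*(R + R) = -3*(17 + R)*2*R = -6*R*(17 + R))
-124 + (173 - 113)*r(8) = -124 + (173 - 113)*(-6*8*(17 + 8)) = -124 + 60*(-6*8*25) = -124 + 60*(-1200) = -124 - 72000 = -72124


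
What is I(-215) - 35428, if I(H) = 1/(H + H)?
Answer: -15234041/430 ≈ -35428.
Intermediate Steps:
I(H) = 1/(2*H)
I(-215) - 35428 = (1/2)/(-215) - 35428 = (1/2)*(-1/215) - 35428 = -1/430 - 35428 = -15234041/430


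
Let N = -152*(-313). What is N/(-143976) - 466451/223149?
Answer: -3240595250/1338670851 ≈ -2.4208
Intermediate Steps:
N = 47576 (N = -1*(-47576) = 47576)
N/(-143976) - 466451/223149 = 47576/(-143976) - 466451/223149 = 47576*(-1/143976) - 466451*1/223149 = -5947/17997 - 466451/223149 = -3240595250/1338670851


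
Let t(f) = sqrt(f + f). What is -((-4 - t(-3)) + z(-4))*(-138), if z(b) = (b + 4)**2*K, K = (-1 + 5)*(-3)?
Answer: -552 - 138*I*sqrt(6) ≈ -552.0 - 338.03*I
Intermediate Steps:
K = -12 (K = 4*(-3) = -12)
t(f) = sqrt(2)*sqrt(f) (t(f) = sqrt(2*f) = sqrt(2)*sqrt(f))
z(b) = -12*(4 + b)**2 (z(b) = (b + 4)**2*(-12) = (4 + b)**2*(-12) = -12*(4 + b)**2)
-((-4 - t(-3)) + z(-4))*(-138) = -((-4 - sqrt(2)*sqrt(-3)) - 12*(4 - 4)**2)*(-138) = -((-4 - sqrt(2)*I*sqrt(3)) - 12*0**2)*(-138) = -((-4 - I*sqrt(6)) - 12*0)*(-138) = -((-4 - I*sqrt(6)) + 0)*(-138) = -(-4 - I*sqrt(6))*(-138) = -(552 + 138*I*sqrt(6)) = -552 - 138*I*sqrt(6)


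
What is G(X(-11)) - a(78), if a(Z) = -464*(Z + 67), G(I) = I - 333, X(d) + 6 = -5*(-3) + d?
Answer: 66945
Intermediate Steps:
X(d) = 9 + d (X(d) = -6 + (-5*(-3) + d) = -6 + (15 + d) = 9 + d)
G(I) = -333 + I
a(Z) = -31088 - 464*Z (a(Z) = -464*(67 + Z) = -31088 - 464*Z)
G(X(-11)) - a(78) = (-333 + (9 - 11)) - (-31088 - 464*78) = (-333 - 2) - (-31088 - 36192) = -335 - 1*(-67280) = -335 + 67280 = 66945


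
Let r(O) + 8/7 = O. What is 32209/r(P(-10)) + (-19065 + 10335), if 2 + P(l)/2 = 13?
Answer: -1049117/146 ≈ -7185.7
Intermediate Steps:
P(l) = 22 (P(l) = -4 + 2*13 = -4 + 26 = 22)
r(O) = -8/7 + O
32209/r(P(-10)) + (-19065 + 10335) = 32209/(-8/7 + 22) + (-19065 + 10335) = 32209/(146/7) - 8730 = 32209*(7/146) - 8730 = 225463/146 - 8730 = -1049117/146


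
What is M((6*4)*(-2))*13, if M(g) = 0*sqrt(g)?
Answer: 0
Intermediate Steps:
M(g) = 0
M((6*4)*(-2))*13 = 0*13 = 0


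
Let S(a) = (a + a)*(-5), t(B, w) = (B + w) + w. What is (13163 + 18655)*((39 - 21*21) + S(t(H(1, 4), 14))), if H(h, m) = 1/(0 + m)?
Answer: -21779421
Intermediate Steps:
H(h, m) = 1/m
t(B, w) = B + 2*w
S(a) = -10*a (S(a) = (2*a)*(-5) = -10*a)
(13163 + 18655)*((39 - 21*21) + S(t(H(1, 4), 14))) = (13163 + 18655)*((39 - 21*21) - 10*(1/4 + 2*14)) = 31818*((39 - 441) - 10*(1/4 + 28)) = 31818*(-402 - 10*113/4) = 31818*(-402 - 565/2) = 31818*(-1369/2) = -21779421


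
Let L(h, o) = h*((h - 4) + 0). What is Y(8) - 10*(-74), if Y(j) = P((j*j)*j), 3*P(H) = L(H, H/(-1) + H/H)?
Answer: 262316/3 ≈ 87439.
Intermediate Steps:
L(h, o) = h*(-4 + h) (L(h, o) = h*((-4 + h) + 0) = h*(-4 + h))
P(H) = H*(-4 + H)/3 (P(H) = (H*(-4 + H))/3 = H*(-4 + H)/3)
Y(j) = j³*(-4 + j³)/3 (Y(j) = ((j*j)*j)*(-4 + (j*j)*j)/3 = (j²*j)*(-4 + j²*j)/3 = j³*(-4 + j³)/3)
Y(8) - 10*(-74) = (⅓)*8³*(-4 + 8³) - 10*(-74) = (⅓)*512*(-4 + 512) + 740 = (⅓)*512*508 + 740 = 260096/3 + 740 = 262316/3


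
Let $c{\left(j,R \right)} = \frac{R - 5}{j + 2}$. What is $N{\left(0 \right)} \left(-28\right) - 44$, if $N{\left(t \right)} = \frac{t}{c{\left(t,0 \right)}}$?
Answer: $-44$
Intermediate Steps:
$c{\left(j,R \right)} = \frac{-5 + R}{2 + j}$
$N{\left(t \right)} = t \left(- \frac{2}{5} - \frac{t}{5}\right)$ ($N{\left(t \right)} = \frac{t}{\frac{1}{2 + t} \left(-5 + 0\right)} = \frac{t}{\frac{1}{2 + t} \left(-5\right)} = \frac{t}{\left(-5\right) \frac{1}{2 + t}} = t \left(- \frac{2}{5} - \frac{t}{5}\right)$)
$N{\left(0 \right)} \left(-28\right) - 44 = \frac{1}{5} \cdot 0 \left(-2 - 0\right) \left(-28\right) - 44 = \frac{1}{5} \cdot 0 \left(-2 + 0\right) \left(-28\right) - 44 = \frac{1}{5} \cdot 0 \left(-2\right) \left(-28\right) - 44 = 0 \left(-28\right) - 44 = 0 - 44 = -44$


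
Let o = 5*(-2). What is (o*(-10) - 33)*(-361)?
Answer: -24187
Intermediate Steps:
o = -10
(o*(-10) - 33)*(-361) = (-10*(-10) - 33)*(-361) = (100 - 33)*(-361) = 67*(-361) = -24187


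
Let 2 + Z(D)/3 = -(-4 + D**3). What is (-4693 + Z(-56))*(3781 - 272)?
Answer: 1832262949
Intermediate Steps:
Z(D) = 6 - 3*D**3 (Z(D) = -6 + 3*(-(-4 + D**3)) = -6 + 3*(4 - D**3) = -6 + (12 - 3*D**3) = 6 - 3*D**3)
(-4693 + Z(-56))*(3781 - 272) = (-4693 + (6 - 3*(-56)**3))*(3781 - 272) = (-4693 + (6 - 3*(-175616)))*3509 = (-4693 + (6 + 526848))*3509 = (-4693 + 526854)*3509 = 522161*3509 = 1832262949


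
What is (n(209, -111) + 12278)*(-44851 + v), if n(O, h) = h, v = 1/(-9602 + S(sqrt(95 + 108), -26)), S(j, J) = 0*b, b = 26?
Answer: -5239831739601/9602 ≈ -5.4570e+8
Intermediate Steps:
S(j, J) = 0 (S(j, J) = 0*26 = 0)
v = -1/9602 (v = 1/(-9602 + 0) = 1/(-9602) = -1/9602 ≈ -0.00010414)
(n(209, -111) + 12278)*(-44851 + v) = (-111 + 12278)*(-44851 - 1/9602) = 12167*(-430659303/9602) = -5239831739601/9602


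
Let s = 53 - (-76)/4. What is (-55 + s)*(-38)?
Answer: -646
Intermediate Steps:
s = 72 (s = 53 - (-76)/4 = 53 - 1*(-19) = 53 + 19 = 72)
(-55 + s)*(-38) = (-55 + 72)*(-38) = 17*(-38) = -646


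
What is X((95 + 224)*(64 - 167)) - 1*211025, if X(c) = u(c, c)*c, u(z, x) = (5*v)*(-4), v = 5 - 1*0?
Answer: 3074675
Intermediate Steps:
v = 5 (v = 5 + 0 = 5)
u(z, x) = -100 (u(z, x) = (5*5)*(-4) = 25*(-4) = -100)
X(c) = -100*c
X((95 + 224)*(64 - 167)) - 1*211025 = -100*(95 + 224)*(64 - 167) - 1*211025 = -31900*(-103) - 211025 = -100*(-32857) - 211025 = 3285700 - 211025 = 3074675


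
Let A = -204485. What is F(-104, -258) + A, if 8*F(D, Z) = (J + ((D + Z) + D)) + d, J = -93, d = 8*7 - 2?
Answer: -1636385/8 ≈ -2.0455e+5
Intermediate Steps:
d = 54 (d = 56 - 2 = 54)
F(D, Z) = -39/8 + D/4 + Z/8 (F(D, Z) = ((-93 + ((D + Z) + D)) + 54)/8 = ((-93 + (Z + 2*D)) + 54)/8 = ((-93 + Z + 2*D) + 54)/8 = (-39 + Z + 2*D)/8 = -39/8 + D/4 + Z/8)
F(-104, -258) + A = (-39/8 + (¼)*(-104) + (⅛)*(-258)) - 204485 = (-39/8 - 26 - 129/4) - 204485 = -505/8 - 204485 = -1636385/8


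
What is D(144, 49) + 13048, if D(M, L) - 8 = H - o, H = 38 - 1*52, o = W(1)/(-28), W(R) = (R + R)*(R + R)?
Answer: 91295/7 ≈ 13042.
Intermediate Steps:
W(R) = 4*R² (W(R) = (2*R)*(2*R) = 4*R²)
o = -⅐ (o = (4*1²)/(-28) = (4*1)*(-1/28) = 4*(-1/28) = -⅐ ≈ -0.14286)
H = -14 (H = 38 - 52 = -14)
D(M, L) = -41/7 (D(M, L) = 8 + (-14 - 1*(-⅐)) = 8 + (-14 + ⅐) = 8 - 97/7 = -41/7)
D(144, 49) + 13048 = -41/7 + 13048 = 91295/7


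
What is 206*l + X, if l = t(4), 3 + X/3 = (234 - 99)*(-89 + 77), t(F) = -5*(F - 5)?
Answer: -3839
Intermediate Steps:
t(F) = 25 - 5*F (t(F) = -5*(-5 + F) = 25 - 5*F)
X = -4869 (X = -9 + 3*((234 - 99)*(-89 + 77)) = -9 + 3*(135*(-12)) = -9 + 3*(-1620) = -9 - 4860 = -4869)
l = 5 (l = 25 - 5*4 = 25 - 20 = 5)
206*l + X = 206*5 - 4869 = 1030 - 4869 = -3839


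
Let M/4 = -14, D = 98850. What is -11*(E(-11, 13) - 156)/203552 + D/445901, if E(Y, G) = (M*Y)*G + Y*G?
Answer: -17690843699/90764040352 ≈ -0.19491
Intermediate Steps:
M = -56 (M = 4*(-14) = -56)
E(Y, G) = -55*G*Y (E(Y, G) = (-56*Y)*G + Y*G = -56*G*Y + G*Y = -55*G*Y)
-11*(E(-11, 13) - 156)/203552 + D/445901 = -11*(-55*13*(-11) - 156)/203552 + 98850/445901 = -11*(7865 - 156)*(1/203552) + 98850*(1/445901) = -11*7709*(1/203552) + 98850/445901 = -84799*1/203552 + 98850/445901 = -84799/203552 + 98850/445901 = -17690843699/90764040352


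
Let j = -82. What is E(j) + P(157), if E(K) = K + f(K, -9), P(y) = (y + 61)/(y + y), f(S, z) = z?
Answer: -14178/157 ≈ -90.306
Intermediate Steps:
P(y) = (61 + y)/(2*y) (P(y) = (61 + y)/((2*y)) = (61 + y)*(1/(2*y)) = (61 + y)/(2*y))
E(K) = -9 + K (E(K) = K - 9 = -9 + K)
E(j) + P(157) = (-9 - 82) + (1/2)*(61 + 157)/157 = -91 + (1/2)*(1/157)*218 = -91 + 109/157 = -14178/157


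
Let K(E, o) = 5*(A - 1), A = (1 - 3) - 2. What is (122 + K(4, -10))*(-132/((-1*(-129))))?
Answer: -4268/43 ≈ -99.256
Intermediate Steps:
A = -4 (A = -2 - 2 = -4)
K(E, o) = -25 (K(E, o) = 5*(-4 - 1) = 5*(-5) = -25)
(122 + K(4, -10))*(-132/((-1*(-129)))) = (122 - 25)*(-132/((-1*(-129)))) = 97*(-132/129) = 97*(-132*1/129) = 97*(-44/43) = -4268/43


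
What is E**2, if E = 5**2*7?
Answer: 30625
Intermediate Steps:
E = 175 (E = 25*7 = 175)
E**2 = 175**2 = 30625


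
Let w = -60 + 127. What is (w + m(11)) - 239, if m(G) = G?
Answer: -161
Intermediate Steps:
w = 67
(w + m(11)) - 239 = (67 + 11) - 239 = 78 - 239 = -161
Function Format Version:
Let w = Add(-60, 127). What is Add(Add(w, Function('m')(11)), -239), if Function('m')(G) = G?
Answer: -161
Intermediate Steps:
w = 67
Add(Add(w, Function('m')(11)), -239) = Add(Add(67, 11), -239) = Add(78, -239) = -161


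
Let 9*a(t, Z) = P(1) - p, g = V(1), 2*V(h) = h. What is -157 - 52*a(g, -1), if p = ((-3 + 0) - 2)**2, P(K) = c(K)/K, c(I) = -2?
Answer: -1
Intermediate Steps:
V(h) = h/2
g = 1/2 (g = (1/2)*1 = 1/2 ≈ 0.50000)
P(K) = -2/K
p = 25 (p = (-3 - 2)**2 = (-5)**2 = 25)
a(t, Z) = -3 (a(t, Z) = (-2/1 - 1*25)/9 = (-2*1 - 25)/9 = (-2 - 25)/9 = (1/9)*(-27) = -3)
-157 - 52*a(g, -1) = -157 - 52*(-3) = -157 + 156 = -1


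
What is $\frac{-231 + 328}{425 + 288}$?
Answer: $\frac{97}{713} \approx 0.13604$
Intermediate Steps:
$\frac{-231 + 328}{425 + 288} = \frac{97}{713}$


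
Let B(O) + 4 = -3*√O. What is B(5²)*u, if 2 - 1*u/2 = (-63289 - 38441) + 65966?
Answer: -1359108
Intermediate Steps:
B(O) = -4 - 3*√O
u = 71532 (u = 4 - 2*((-63289 - 38441) + 65966) = 4 - 2*(-101730 + 65966) = 4 - 2*(-35764) = 4 + 71528 = 71532)
B(5²)*u = (-4 - 3*√(5²))*71532 = (-4 - 3*√25)*71532 = (-4 - 3*5)*71532 = (-4 - 15)*71532 = -19*71532 = -1359108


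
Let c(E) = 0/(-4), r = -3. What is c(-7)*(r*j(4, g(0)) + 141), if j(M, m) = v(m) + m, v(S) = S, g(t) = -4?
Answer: 0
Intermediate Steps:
c(E) = 0 (c(E) = 0*(-1/4) = 0)
j(M, m) = 2*m (j(M, m) = m + m = 2*m)
c(-7)*(r*j(4, g(0)) + 141) = 0*(-6*(-4) + 141) = 0*(-3*(-8) + 141) = 0*(24 + 141) = 0*165 = 0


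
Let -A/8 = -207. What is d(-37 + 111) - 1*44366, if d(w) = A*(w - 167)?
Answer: -198374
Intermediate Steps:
A = 1656 (A = -8*(-207) = 1656)
d(w) = -276552 + 1656*w (d(w) = 1656*(w - 167) = 1656*(-167 + w) = -276552 + 1656*w)
d(-37 + 111) - 1*44366 = (-276552 + 1656*(-37 + 111)) - 1*44366 = (-276552 + 1656*74) - 44366 = (-276552 + 122544) - 44366 = -154008 - 44366 = -198374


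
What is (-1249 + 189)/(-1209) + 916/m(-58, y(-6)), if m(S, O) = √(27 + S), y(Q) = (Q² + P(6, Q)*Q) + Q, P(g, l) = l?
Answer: 1060/1209 - 916*I*√31/31 ≈ 0.87676 - 164.52*I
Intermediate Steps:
y(Q) = Q + 2*Q² (y(Q) = (Q² + Q*Q) + Q = (Q² + Q²) + Q = 2*Q² + Q = Q + 2*Q²)
(-1249 + 189)/(-1209) + 916/m(-58, y(-6)) = (-1249 + 189)/(-1209) + 916/(√(27 - 58)) = -1060*(-1/1209) + 916/(√(-31)) = 1060/1209 + 916/((I*√31)) = 1060/1209 + 916*(-I*√31/31) = 1060/1209 - 916*I*√31/31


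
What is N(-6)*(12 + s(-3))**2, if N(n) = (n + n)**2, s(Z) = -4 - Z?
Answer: 17424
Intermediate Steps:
N(n) = 4*n**2 (N(n) = (2*n)**2 = 4*n**2)
N(-6)*(12 + s(-3))**2 = (4*(-6)**2)*(12 + (-4 - 1*(-3)))**2 = (4*36)*(12 + (-4 + 3))**2 = 144*(12 - 1)**2 = 144*11**2 = 144*121 = 17424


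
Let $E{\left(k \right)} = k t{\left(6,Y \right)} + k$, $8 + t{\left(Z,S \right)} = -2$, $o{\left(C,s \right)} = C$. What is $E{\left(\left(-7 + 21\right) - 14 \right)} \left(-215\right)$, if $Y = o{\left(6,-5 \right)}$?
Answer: $0$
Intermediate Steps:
$Y = 6$
$t{\left(Z,S \right)} = -10$ ($t{\left(Z,S \right)} = -8 - 2 = -10$)
$E{\left(k \right)} = - 9 k$ ($E{\left(k \right)} = k \left(-10\right) + k = - 10 k + k = - 9 k$)
$E{\left(\left(-7 + 21\right) - 14 \right)} \left(-215\right) = - 9 \left(\left(-7 + 21\right) - 14\right) \left(-215\right) = - 9 \left(14 - 14\right) \left(-215\right) = \left(-9\right) 0 \left(-215\right) = 0 \left(-215\right) = 0$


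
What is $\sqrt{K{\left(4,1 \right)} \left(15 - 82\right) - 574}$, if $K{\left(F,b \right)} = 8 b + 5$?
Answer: $17 i \sqrt{5} \approx 38.013 i$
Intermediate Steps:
$K{\left(F,b \right)} = 5 + 8 b$
$\sqrt{K{\left(4,1 \right)} \left(15 - 82\right) - 574} = \sqrt{\left(5 + 8 \cdot 1\right) \left(15 - 82\right) - 574} = \sqrt{\left(5 + 8\right) \left(-67\right) - 574} = \sqrt{13 \left(-67\right) - 574} = \sqrt{-871 - 574} = \sqrt{-1445} = 17 i \sqrt{5}$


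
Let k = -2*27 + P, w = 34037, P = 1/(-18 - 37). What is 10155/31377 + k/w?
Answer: 6305764786/19579614065 ≈ 0.32206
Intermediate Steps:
P = -1/55 (P = 1/(-55) = -1/55 ≈ -0.018182)
k = -2971/55 (k = -2*27 - 1/55 = -54 - 1/55 = -2971/55 ≈ -54.018)
10155/31377 + k/w = 10155/31377 - 2971/55/34037 = 10155*(1/31377) - 2971/55*1/34037 = 3385/10459 - 2971/1872035 = 6305764786/19579614065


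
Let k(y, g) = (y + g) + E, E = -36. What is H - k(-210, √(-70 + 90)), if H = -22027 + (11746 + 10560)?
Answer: 525 - 2*√5 ≈ 520.53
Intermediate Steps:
H = 279 (H = -22027 + 22306 = 279)
k(y, g) = -36 + g + y (k(y, g) = (y + g) - 36 = (g + y) - 36 = -36 + g + y)
H - k(-210, √(-70 + 90)) = 279 - (-36 + √(-70 + 90) - 210) = 279 - (-36 + √20 - 210) = 279 - (-36 + 2*√5 - 210) = 279 - (-246 + 2*√5) = 279 + (246 - 2*√5) = 525 - 2*√5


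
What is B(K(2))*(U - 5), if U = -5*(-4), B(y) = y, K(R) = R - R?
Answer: 0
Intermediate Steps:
K(R) = 0
U = 20
B(K(2))*(U - 5) = 0*(20 - 5) = 0*15 = 0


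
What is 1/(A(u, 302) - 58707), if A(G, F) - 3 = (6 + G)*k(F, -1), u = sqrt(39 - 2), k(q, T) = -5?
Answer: -58734/3449681831 + 5*sqrt(37)/3449681831 ≈ -1.7017e-5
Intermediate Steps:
u = sqrt(37) ≈ 6.0828
A(G, F) = -27 - 5*G (A(G, F) = 3 + (6 + G)*(-5) = 3 + (-30 - 5*G) = -27 - 5*G)
1/(A(u, 302) - 58707) = 1/((-27 - 5*sqrt(37)) - 58707) = 1/(-58734 - 5*sqrt(37))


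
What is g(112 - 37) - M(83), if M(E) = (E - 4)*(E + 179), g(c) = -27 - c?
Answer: -20800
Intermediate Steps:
M(E) = (-4 + E)*(179 + E)
g(112 - 37) - M(83) = (-27 - (112 - 37)) - (-716 + 83**2 + 175*83) = (-27 - 1*75) - (-716 + 6889 + 14525) = (-27 - 75) - 1*20698 = -102 - 20698 = -20800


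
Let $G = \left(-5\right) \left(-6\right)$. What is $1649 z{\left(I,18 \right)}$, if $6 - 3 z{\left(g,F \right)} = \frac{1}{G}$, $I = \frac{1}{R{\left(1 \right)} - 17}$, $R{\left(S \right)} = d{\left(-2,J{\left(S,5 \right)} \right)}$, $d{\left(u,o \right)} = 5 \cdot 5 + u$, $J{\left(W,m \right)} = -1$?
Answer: $\frac{295171}{90} \approx 3279.7$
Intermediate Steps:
$G = 30$
$d{\left(u,o \right)} = 25 + u$
$R{\left(S \right)} = 23$ ($R{\left(S \right)} = 25 - 2 = 23$)
$I = \frac{1}{6}$ ($I = \frac{1}{23 - 17} = \frac{1}{6} \approx 0.16667$)
$z{\left(g,F \right)} = \frac{179}{90}$ ($z{\left(g,F \right)} = 2 - \frac{1}{3 \cdot 30} = 2 - \frac{1}{90} = \frac{179}{90}$)
$1649 z{\left(I,18 \right)} = 1649 \cdot \frac{179}{90} = \frac{295171}{90}$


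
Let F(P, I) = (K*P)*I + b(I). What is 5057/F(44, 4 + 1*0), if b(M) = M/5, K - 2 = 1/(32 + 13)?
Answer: 227565/16052 ≈ 14.177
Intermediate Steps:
K = 91/45 (K = 2 + 1/(32 + 13) = 2 + 1/45 = 91/45 ≈ 2.0222)
b(M) = M/5 (b(M) = M*(⅕) = M/5)
F(P, I) = I/5 + 91*I*P/45 (F(P, I) = (91*P/45)*I + I/5 = 91*I*P/45 + I/5 = I/5 + 91*I*P/45)
5057/F(44, 4 + 1*0) = 5057/(((4 + 1*0)*(9 + 91*44)/45)) = 5057/(((4 + 0)*(9 + 4004)/45)) = 5057/(((1/45)*4*4013)) = 5057/(16052/45) = 5057*(45/16052) = 227565/16052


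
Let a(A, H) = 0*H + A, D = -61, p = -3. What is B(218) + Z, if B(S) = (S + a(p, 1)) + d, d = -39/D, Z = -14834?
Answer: -891720/61 ≈ -14618.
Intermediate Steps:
a(A, H) = A (a(A, H) = 0 + A = A)
d = 39/61 (d = -39/(-61) = -39*(-1/61) = 39/61 ≈ 0.63934)
B(S) = -144/61 + S (B(S) = (S - 3) + 39/61 = (-3 + S) + 39/61 = -144/61 + S)
B(218) + Z = (-144/61 + 218) - 14834 = 13154/61 - 14834 = -891720/61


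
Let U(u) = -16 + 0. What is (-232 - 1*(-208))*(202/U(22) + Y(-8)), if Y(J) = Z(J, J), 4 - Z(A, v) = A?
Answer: 15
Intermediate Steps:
U(u) = -16
Z(A, v) = 4 - A
Y(J) = 4 - J
(-232 - 1*(-208))*(202/U(22) + Y(-8)) = (-232 - 1*(-208))*(202/(-16) + (4 - 1*(-8))) = (-232 + 208)*(202*(-1/16) + (4 + 8)) = -24*(-101/8 + 12) = -24*(-5/8) = 15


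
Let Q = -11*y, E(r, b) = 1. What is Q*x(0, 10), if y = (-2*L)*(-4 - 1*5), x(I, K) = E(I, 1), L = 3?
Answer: -594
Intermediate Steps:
x(I, K) = 1
y = 54 (y = (-2*3)*(-4 - 1*5) = -6*(-4 - 5) = -6*(-9) = 54)
Q = -594 (Q = -11*54 = -594)
Q*x(0, 10) = -594*1 = -594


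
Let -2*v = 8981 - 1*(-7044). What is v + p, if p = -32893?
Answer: -81811/2 ≈ -40906.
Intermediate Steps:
v = -16025/2 (v = -(8981 - 1*(-7044))/2 = -(8981 + 7044)/2 = -½*16025 = -16025/2 ≈ -8012.5)
v + p = -16025/2 - 32893 = -81811/2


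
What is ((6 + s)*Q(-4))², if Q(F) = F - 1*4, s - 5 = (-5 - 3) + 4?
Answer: 3136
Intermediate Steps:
s = 1 (s = 5 + ((-5 - 3) + 4) = 5 + (-8 + 4) = 5 - 4 = 1)
Q(F) = -4 + F (Q(F) = F - 4 = -4 + F)
((6 + s)*Q(-4))² = ((6 + 1)*(-4 - 4))² = (7*(-8))² = (-56)² = 3136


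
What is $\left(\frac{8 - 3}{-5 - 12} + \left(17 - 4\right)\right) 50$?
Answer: $\frac{10800}{17} \approx 635.29$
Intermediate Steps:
$\left(\frac{8 - 3}{-5 - 12} + \left(17 - 4\right)\right) 50 = \left(\frac{5}{-17} + \left(17 - 4\right)\right) 50 = \left(5 \left(- \frac{1}{17}\right) + 13\right) 50 = \left(- \frac{5}{17} + 13\right) 50 = \frac{216}{17} \cdot 50 = \frac{10800}{17}$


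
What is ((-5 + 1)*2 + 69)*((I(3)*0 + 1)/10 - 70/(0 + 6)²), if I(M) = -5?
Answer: -5063/45 ≈ -112.51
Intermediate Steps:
((-5 + 1)*2 + 69)*((I(3)*0 + 1)/10 - 70/(0 + 6)²) = ((-5 + 1)*2 + 69)*((-5*0 + 1)/10 - 70/(0 + 6)²) = (-4*2 + 69)*((0 + 1)*(⅒) - 70/(6²)) = (-8 + 69)*(1*(⅒) - 70/36) = 61*(⅒ - 70*1/36) = 61*(⅒ - 35/18) = 61*(-83/45) = -5063/45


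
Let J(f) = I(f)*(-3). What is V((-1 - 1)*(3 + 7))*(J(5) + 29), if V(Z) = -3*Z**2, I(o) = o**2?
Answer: 55200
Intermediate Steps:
J(f) = -3*f**2 (J(f) = f**2*(-3) = -3*f**2)
V((-1 - 1)*(3 + 7))*(J(5) + 29) = (-3*(-1 - 1)**2*(3 + 7)**2)*(-3*5**2 + 29) = (-3*(-2*10)**2)*(-3*25 + 29) = (-3*(-20)**2)*(-75 + 29) = -3*400*(-46) = -1200*(-46) = 55200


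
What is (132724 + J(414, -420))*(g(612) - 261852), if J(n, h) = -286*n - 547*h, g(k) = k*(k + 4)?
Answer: 28101068400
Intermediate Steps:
g(k) = k*(4 + k)
J(n, h) = -547*h - 286*n
(132724 + J(414, -420))*(g(612) - 261852) = (132724 + (-547*(-420) - 286*414))*(612*(4 + 612) - 261852) = (132724 + (229740 - 118404))*(612*616 - 261852) = (132724 + 111336)*(376992 - 261852) = 244060*115140 = 28101068400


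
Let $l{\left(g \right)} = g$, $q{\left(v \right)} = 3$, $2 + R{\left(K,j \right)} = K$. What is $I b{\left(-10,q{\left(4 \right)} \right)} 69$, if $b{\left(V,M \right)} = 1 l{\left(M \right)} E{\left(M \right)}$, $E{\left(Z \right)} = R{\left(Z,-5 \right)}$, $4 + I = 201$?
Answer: $40779$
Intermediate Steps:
$I = 197$ ($I = -4 + 201 = 197$)
$R{\left(K,j \right)} = -2 + K$
$E{\left(Z \right)} = -2 + Z$
$b{\left(V,M \right)} = M \left(-2 + M\right)$ ($b{\left(V,M \right)} = 1 M \left(-2 + M\right) = M \left(-2 + M\right)$)
$I b{\left(-10,q{\left(4 \right)} \right)} 69 = 197 \cdot 3 \left(-2 + 3\right) 69 = 197 \cdot 3 \cdot 1 \cdot 69 = 197 \cdot 3 \cdot 69 = 591 \cdot 69 = 40779$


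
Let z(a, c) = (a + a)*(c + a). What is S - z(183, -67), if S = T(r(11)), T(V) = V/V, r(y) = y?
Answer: -42455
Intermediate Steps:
T(V) = 1
z(a, c) = 2*a*(a + c) (z(a, c) = (2*a)*(a + c) = 2*a*(a + c))
S = 1
S - z(183, -67) = 1 - 2*183*(183 - 67) = 1 - 2*183*116 = 1 - 1*42456 = 1 - 42456 = -42455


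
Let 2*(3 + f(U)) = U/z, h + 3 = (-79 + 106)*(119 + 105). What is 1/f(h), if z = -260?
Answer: -8/117 ≈ -0.068376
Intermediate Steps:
h = 6045 (h = -3 + (-79 + 106)*(119 + 105) = -3 + 27*224 = -3 + 6048 = 6045)
f(U) = -3 - U/520 (f(U) = -3 + (U/(-260))/2 = -3 + (U*(-1/260))/2 = -3 + (-U/260)/2 = -3 - U/520)
1/f(h) = 1/(-3 - 1/520*6045) = 1/(-3 - 93/8) = 1/(-117/8) = -8/117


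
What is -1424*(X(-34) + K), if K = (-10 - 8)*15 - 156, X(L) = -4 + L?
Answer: 660736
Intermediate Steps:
K = -426 (K = -18*15 - 156 = -270 - 156 = -426)
-1424*(X(-34) + K) = -1424*((-4 - 34) - 426) = -1424*(-38 - 426) = -1424*(-464) = 660736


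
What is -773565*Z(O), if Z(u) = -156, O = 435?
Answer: 120676140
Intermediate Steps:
-773565*Z(O) = -773565/(1/(-156)) = -773565/(-1/156) = -773565*(-156) = 120676140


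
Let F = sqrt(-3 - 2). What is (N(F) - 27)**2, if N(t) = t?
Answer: (27 - I*sqrt(5))**2 ≈ 724.0 - 120.75*I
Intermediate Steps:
F = I*sqrt(5) (F = sqrt(-5) = I*sqrt(5) ≈ 2.2361*I)
(N(F) - 27)**2 = (I*sqrt(5) - 27)**2 = (-27 + I*sqrt(5))**2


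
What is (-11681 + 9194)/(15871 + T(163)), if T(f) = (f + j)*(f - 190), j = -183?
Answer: -2487/16411 ≈ -0.15154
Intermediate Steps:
T(f) = (-190 + f)*(-183 + f) (T(f) = (f - 183)*(f - 190) = (-183 + f)*(-190 + f) = (-190 + f)*(-183 + f))
(-11681 + 9194)/(15871 + T(163)) = (-11681 + 9194)/(15871 + (34770 + 163**2 - 373*163)) = -2487/(15871 + (34770 + 26569 - 60799)) = -2487/(15871 + 540) = -2487/16411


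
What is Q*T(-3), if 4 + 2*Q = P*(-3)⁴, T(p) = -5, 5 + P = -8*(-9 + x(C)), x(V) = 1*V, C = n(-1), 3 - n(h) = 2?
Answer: -23875/2 ≈ -11938.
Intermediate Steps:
n(h) = 1 (n(h) = 3 - 1*2 = 3 - 2 = 1)
C = 1
x(V) = V
P = 59 (P = -5 - 8*(-9 + 1) = -5 - 8*(-8) = -5 + 64 = 59)
Q = 4775/2 (Q = -2 + (59*(-3)⁴)/2 = -2 + (59*81)/2 = -2 + (½)*4779 = -2 + 4779/2 = 4775/2 ≈ 2387.5)
Q*T(-3) = (4775/2)*(-5) = -23875/2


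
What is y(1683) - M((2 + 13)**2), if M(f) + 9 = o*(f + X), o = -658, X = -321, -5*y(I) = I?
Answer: -317478/5 ≈ -63496.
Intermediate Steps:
y(I) = -I/5
M(f) = 211209 - 658*f (M(f) = -9 - 658*(f - 321) = -9 - 658*(-321 + f) = -9 + (211218 - 658*f) = 211209 - 658*f)
y(1683) - M((2 + 13)**2) = -1/5*1683 - (211209 - 658*(2 + 13)**2) = -1683/5 - (211209 - 658*15**2) = -1683/5 - (211209 - 658*225) = -1683/5 - (211209 - 148050) = -1683/5 - 1*63159 = -1683/5 - 63159 = -317478/5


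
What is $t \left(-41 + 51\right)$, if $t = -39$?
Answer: $-390$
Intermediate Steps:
$t \left(-41 + 51\right) = - 39 \left(-41 + 51\right) = \left(-39\right) 10 = -390$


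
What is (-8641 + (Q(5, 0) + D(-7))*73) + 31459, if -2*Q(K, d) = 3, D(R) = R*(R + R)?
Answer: 59725/2 ≈ 29863.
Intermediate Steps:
D(R) = 2*R² (D(R) = R*(2*R) = 2*R²)
Q(K, d) = -3/2 (Q(K, d) = -½*3 = -3/2)
(-8641 + (Q(5, 0) + D(-7))*73) + 31459 = (-8641 + (-3/2 + 2*(-7)²)*73) + 31459 = (-8641 + (-3/2 + 2*49)*73) + 31459 = (-8641 + (-3/2 + 98)*73) + 31459 = (-8641 + (193/2)*73) + 31459 = (-8641 + 14089/2) + 31459 = -3193/2 + 31459 = 59725/2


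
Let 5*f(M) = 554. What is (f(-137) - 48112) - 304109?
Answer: -1760551/5 ≈ -3.5211e+5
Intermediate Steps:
f(M) = 554/5 (f(M) = (⅕)*554 = 554/5)
(f(-137) - 48112) - 304109 = (554/5 - 48112) - 304109 = -240006/5 - 304109 = -1760551/5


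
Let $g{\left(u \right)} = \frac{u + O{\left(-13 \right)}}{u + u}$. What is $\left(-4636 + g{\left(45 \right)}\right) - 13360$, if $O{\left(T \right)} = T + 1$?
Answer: $- \frac{539869}{30} \approx -17996.0$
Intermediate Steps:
$O{\left(T \right)} = 1 + T$
$g{\left(u \right)} = \frac{-12 + u}{2 u}$ ($g{\left(u \right)} = \frac{u + \left(1 - 13\right)}{u + u} = \frac{u - 12}{2 u} = \left(-12 + u\right) \frac{1}{2 u} = \frac{-12 + u}{2 u}$)
$\left(-4636 + g{\left(45 \right)}\right) - 13360 = \left(-4636 + \frac{-12 + 45}{2 \cdot 45}\right) - 13360 = \left(-4636 + \frac{1}{2} \cdot \frac{1}{45} \cdot 33\right) - 13360 = \left(-4636 + \frac{11}{30}\right) - 13360 = - \frac{139069}{30} - 13360 = - \frac{539869}{30}$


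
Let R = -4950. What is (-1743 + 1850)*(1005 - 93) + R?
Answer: 92634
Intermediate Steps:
(-1743 + 1850)*(1005 - 93) + R = (-1743 + 1850)*(1005 - 93) - 4950 = 107*912 - 4950 = 97584 - 4950 = 92634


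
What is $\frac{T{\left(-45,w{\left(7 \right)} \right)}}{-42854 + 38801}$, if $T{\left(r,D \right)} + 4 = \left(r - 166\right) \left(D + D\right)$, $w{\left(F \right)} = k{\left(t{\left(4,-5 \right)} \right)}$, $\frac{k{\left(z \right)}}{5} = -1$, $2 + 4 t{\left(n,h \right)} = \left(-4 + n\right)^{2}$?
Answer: $- \frac{702}{1351} \approx -0.51962$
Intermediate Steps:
$t{\left(n,h \right)} = - \frac{1}{2} + \frac{\left(-4 + n\right)^{2}}{4}$
$k{\left(z \right)} = -5$ ($k{\left(z \right)} = 5 \left(-1\right) = -5$)
$w{\left(F \right)} = -5$
$T{\left(r,D \right)} = -4 + 2 D \left(-166 + r\right)$ ($T{\left(r,D \right)} = -4 + \left(r - 166\right) \left(D + D\right) = -4 + \left(-166 + r\right) 2 D = -4 + 2 D \left(-166 + r\right)$)
$\frac{T{\left(-45,w{\left(7 \right)} \right)}}{-42854 + 38801} = \frac{-4 - -1660 + 2 \left(-5\right) \left(-45\right)}{-42854 + 38801} = \frac{-4 + 1660 + 450}{-4053} = 2106 \left(- \frac{1}{4053}\right) = - \frac{702}{1351}$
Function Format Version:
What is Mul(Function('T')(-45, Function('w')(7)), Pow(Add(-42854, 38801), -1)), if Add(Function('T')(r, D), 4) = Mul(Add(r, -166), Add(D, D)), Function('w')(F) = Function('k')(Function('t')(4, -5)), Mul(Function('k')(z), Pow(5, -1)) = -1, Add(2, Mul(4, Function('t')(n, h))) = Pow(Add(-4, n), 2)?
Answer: Rational(-702, 1351) ≈ -0.51962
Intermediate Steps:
Function('t')(n, h) = Add(Rational(-1, 2), Mul(Rational(1, 4), Pow(Add(-4, n), 2)))
Function('k')(z) = -5 (Function('k')(z) = Mul(5, -1) = -5)
Function('w')(F) = -5
Function('T')(r, D) = Add(-4, Mul(2, D, Add(-166, r))) (Function('T')(r, D) = Add(-4, Mul(Add(r, -166), Add(D, D))) = Add(-4, Mul(Add(-166, r), Mul(2, D))) = Add(-4, Mul(2, D, Add(-166, r))))
Mul(Function('T')(-45, Function('w')(7)), Pow(Add(-42854, 38801), -1)) = Mul(Add(-4, Mul(-332, -5), Mul(2, -5, -45)), Pow(Add(-42854, 38801), -1)) = Mul(Add(-4, 1660, 450), Pow(-4053, -1)) = Mul(2106, Rational(-1, 4053)) = Rational(-702, 1351)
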